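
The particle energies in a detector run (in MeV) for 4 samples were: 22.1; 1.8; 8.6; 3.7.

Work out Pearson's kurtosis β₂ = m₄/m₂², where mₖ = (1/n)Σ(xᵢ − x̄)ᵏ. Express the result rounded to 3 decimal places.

x̄ = 9.0500
Σ(xᵢ − x̄)² = 251.6900 ⇒ m₂ = 62.92250
Σ(xᵢ − x̄)⁴ = 32585.0464 ⇒ m₄ = 8146.26161
m₂² = 3959.24101
β₂ = m₄/m₂² = 8146.26161 / 3959.24101 ≈ 2.058

2.058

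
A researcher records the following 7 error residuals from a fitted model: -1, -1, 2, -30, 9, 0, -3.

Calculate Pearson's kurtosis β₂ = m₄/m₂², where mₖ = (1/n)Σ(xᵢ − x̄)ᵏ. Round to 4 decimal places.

4.3887

x̄ = -3.4286
Σ(xᵢ − x̄)² = 913.7143 ⇒ m₂ = 130.53061
Σ(xᵢ − x̄)⁴ = 523430.6589 ⇒ m₄ = 74775.80841
m₂² = 17038.24073
β₂ = m₄/m₂² = 74775.80841 / 17038.24073 ≈ 4.3887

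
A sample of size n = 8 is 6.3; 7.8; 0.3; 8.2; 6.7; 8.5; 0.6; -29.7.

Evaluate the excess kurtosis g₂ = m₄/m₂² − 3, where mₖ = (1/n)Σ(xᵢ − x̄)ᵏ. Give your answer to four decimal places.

x̄ = 1.0875
Σ(xᵢ − x̄)² = 1157.9888 ⇒ m₂ = 144.74859
Σ(xᵢ − x̄)⁴ = 907797.0250 ⇒ m₄ = 113474.62812
m₂² = 20952.15539
g₂ = m₄/m₂² − 3 = 5.41589 − 3 ≈ 2.4159

2.4159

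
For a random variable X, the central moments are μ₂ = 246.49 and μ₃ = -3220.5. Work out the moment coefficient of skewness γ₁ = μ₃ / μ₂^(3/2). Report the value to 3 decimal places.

σ = √μ₂ = √246.49 = 15.70000
σ³ = μ₂^(3/2) = 3869.89300
γ₁ = μ₃/σ³ = -3220.5 / 3869.89300 ≈ -0.832

-0.832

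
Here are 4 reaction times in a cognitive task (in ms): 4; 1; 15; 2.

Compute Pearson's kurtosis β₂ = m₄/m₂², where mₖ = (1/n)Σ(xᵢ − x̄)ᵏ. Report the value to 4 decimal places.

x̄ = 5.5000
Σ(xᵢ − x̄)² = 125.0000 ⇒ m₂ = 31.25000
Σ(xᵢ − x̄)⁴ = 8710.2500 ⇒ m₄ = 2177.56250
m₂² = 976.56250
β₂ = m₄/m₂² = 2177.56250 / 976.56250 ≈ 2.2298

2.2298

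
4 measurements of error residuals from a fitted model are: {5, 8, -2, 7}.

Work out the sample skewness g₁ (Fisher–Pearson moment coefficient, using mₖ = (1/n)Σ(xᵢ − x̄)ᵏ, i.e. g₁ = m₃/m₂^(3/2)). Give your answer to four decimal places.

x̄ = (5 + 8 - 2 + 7) / 4 = 4.5000
deviations (xᵢ − x̄): 0.5000, 3.5000, -6.5000, 2.5000
Σ(xᵢ − x̄)² = 61.0000 ⇒ m₂ = 61.0000/4 = 15.25000
Σ(xᵢ − x̄)³ = -216.0000 ⇒ m₃ = -216.0000/4 = -54.00000
m₂^(3/2) = 15.25000^(1.5) = 59.55315
g₁ = m₃ / m₂^(3/2) = -54.00000 / 59.55315 ≈ -0.9068

-0.9068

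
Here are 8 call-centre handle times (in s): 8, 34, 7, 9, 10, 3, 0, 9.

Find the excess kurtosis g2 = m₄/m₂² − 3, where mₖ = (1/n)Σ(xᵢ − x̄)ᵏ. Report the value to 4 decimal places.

x̄ = 10.0000
Σ(xᵢ − x̄)² = 740.0000 ⇒ m₂ = 92.50000
Σ(xᵢ − x̄)⁴ = 344276.0000 ⇒ m₄ = 43034.50000
m₂² = 8556.25000
g2 = m₄/m₂² − 3 = 5.02960 − 3 ≈ 2.0296

2.0296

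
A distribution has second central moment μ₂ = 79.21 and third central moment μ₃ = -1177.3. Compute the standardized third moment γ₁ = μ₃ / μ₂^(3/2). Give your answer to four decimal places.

-1.6700

σ = √μ₂ = √79.21 = 8.90000
σ³ = μ₂^(3/2) = 704.96900
γ₁ = μ₃/σ³ = -1177.3 / 704.96900 ≈ -1.6700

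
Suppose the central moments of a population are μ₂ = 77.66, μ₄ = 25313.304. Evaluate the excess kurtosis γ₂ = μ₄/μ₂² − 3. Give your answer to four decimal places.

μ₂² = 77.66² = 6031.07560
μ₄/μ₂² = 25313.304 / 6031.07560 = 4.19715
γ₂ = 4.19715 − 3 ≈ 1.1971

1.1971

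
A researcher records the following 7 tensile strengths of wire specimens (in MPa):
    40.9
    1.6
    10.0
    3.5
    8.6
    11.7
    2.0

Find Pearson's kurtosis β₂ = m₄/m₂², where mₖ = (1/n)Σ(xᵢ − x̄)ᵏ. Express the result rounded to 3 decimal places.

4.405

x̄ = 11.1857
Σ(xᵢ − x̄)² = 1126.6286 ⇒ m₂ = 160.94694
Σ(xᵢ − x̄)⁴ = 798679.4770 ⇒ m₄ = 114097.06815
m₂² = 25903.91710
β₂ = m₄/m₂² = 114097.06815 / 25903.91710 ≈ 4.405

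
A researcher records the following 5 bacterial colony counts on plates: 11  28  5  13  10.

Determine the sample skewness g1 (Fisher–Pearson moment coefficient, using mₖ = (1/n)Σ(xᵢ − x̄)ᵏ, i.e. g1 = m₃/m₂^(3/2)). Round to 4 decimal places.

x̄ = (11 + 28 + 5 + 13 + 10) / 5 = 13.4000
deviations (xᵢ − x̄): -2.4000, 14.6000, -8.4000, -0.4000, -3.4000
Σ(xᵢ − x̄)² = 301.2000 ⇒ m₂ = 301.2000/5 = 60.24000
Σ(xᵢ − x̄)³ = 2466.2400 ⇒ m₃ = 2466.2400/5 = 493.24800
m₂^(3/2) = 60.24000^(1.5) = 467.54934
g1 = m₃ / m₂^(3/2) = 493.24800 / 467.54934 ≈ 1.0550

1.0550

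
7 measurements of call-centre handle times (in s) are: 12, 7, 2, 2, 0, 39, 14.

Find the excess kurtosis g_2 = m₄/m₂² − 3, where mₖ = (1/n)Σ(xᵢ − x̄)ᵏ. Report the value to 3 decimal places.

0.832

x̄ = 10.8571
Σ(xᵢ − x̄)² = 1092.8571 ⇒ m₂ = 156.12245
Σ(xᵢ − x̄)⁴ = 653820.5423 ⇒ m₄ = 93402.93461
m₂² = 24374.21908
g_2 = m₄/m₂² − 3 = 3.83204 − 3 ≈ 0.832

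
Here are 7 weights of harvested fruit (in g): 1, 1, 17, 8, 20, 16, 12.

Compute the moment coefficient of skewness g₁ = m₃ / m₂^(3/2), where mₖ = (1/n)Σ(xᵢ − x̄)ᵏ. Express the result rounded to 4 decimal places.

-0.2629

x̄ = (1 + 1 + 17 + 8 + 20 + 16 + 12) / 7 = 10.7143
deviations (xᵢ − x̄): -9.7143, -9.7143, 6.2857, -2.7143, 9.2857, 5.2857, 1.2857
Σ(xᵢ − x̄)² = 351.4286 ⇒ m₂ = 351.4286/7 = 50.20408
Σ(xᵢ − x̄)³ = -654.6122 ⇒ m₃ = -654.6122/7 = -93.51603
m₂^(3/2) = 50.20408^(1.5) = 355.72021
g₁ = m₃ / m₂^(3/2) = -93.51603 / 355.72021 ≈ -0.2629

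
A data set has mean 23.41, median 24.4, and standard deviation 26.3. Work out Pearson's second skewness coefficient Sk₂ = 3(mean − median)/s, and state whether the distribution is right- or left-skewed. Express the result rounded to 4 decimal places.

Sk₂ = 3(23.41 − 24.4) / 26.3 = 3 × -0.9900 / 26.3
    = -2.9700 / 26.3 ≈ -0.1129
Sk₂ < 0 ⇒ mean < median ⇒ left-skewed (negative skew).

-0.1129, left-skewed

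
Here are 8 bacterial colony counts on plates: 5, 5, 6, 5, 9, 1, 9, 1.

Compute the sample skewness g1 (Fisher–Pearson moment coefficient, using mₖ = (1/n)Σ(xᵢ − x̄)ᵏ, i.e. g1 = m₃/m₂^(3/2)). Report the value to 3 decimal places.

-0.126

x̄ = (5 + 5 + 6 + 5 + 9 + 1 + 9 + 1) / 8 = 5.1250
deviations (xᵢ − x̄): -0.1250, -0.1250, 0.8750, -0.1250, 3.8750, -4.1250, 3.8750, -4.1250
Σ(xᵢ − x̄)² = 64.8750 ⇒ m₂ = 64.8750/8 = 8.10938
Σ(xᵢ − x̄)³ = -23.3438 ⇒ m₃ = -23.3438/8 = -2.91797
m₂^(3/2) = 8.10938^(1.5) = 23.09304
g1 = m₃ / m₂^(3/2) = -2.91797 / 23.09304 ≈ -0.126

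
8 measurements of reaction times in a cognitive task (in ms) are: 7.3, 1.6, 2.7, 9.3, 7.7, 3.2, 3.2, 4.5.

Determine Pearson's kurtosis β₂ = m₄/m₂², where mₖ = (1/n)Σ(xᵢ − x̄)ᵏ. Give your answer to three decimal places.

x̄ = 4.9375
Σ(xᵢ − x̄)² = 54.6188 ⇒ m₂ = 6.82734
Σ(xᵢ − x̄)⁴ = 618.9884 ⇒ m₄ = 77.37356
m₂² = 46.61262
β₂ = m₄/m₂² = 77.37356 / 46.61262 ≈ 1.660

1.660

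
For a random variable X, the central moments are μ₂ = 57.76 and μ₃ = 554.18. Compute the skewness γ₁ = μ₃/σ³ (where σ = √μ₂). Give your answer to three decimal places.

1.262

σ = √μ₂ = √57.76 = 7.60000
σ³ = μ₂^(3/2) = 438.97600
γ₁ = μ₃/σ³ = 554.18 / 438.97600 ≈ 1.262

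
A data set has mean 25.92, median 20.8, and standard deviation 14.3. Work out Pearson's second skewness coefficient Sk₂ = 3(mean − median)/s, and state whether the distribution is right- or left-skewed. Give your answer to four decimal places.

Sk₂ = 3(25.92 − 20.8) / 14.3 = 3 × 5.1200 / 14.3
    = 15.3600 / 14.3 ≈ 1.0741
Sk₂ > 0 ⇒ mean > median ⇒ right-skewed (positive skew).

1.0741, right-skewed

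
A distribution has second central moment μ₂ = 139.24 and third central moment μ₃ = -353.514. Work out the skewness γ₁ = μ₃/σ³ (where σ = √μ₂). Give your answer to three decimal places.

σ = √μ₂ = √139.24 = 11.80000
σ³ = μ₂^(3/2) = 1643.03200
γ₁ = μ₃/σ³ = -353.514 / 1643.03200 ≈ -0.215

-0.215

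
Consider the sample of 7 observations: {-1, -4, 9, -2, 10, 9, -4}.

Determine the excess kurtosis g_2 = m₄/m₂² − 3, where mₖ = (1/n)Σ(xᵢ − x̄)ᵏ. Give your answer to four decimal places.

x̄ = 2.4286
Σ(xᵢ − x̄)² = 257.7143 ⇒ m₂ = 36.81633
Σ(xᵢ − x̄)⁴ = 10954.5773 ⇒ m₄ = 1564.93961
m₂² = 1355.44190
g_2 = m₄/m₂² − 3 = 1.15456 − 3 ≈ -1.8454

-1.8454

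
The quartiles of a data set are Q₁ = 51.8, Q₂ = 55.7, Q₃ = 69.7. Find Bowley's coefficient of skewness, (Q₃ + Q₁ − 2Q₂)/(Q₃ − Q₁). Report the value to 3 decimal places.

numerator: Q₃ + Q₁ − 2Q₂ = 69.7 + 51.8 − 2×55.7 = 10.1000
denominator: Q₃ − Q₁ = 69.7 − 51.8 = 17.9000
Bowley skewness = 10.1000 / 17.9000 ≈ 0.564

0.564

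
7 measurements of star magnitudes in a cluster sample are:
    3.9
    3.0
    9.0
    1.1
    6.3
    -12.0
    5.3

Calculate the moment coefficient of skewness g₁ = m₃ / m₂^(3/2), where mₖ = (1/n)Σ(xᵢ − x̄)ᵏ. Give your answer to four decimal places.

x̄ = (3.9 + 3.0 + 9.0 + 1.1 + 6.3 - 12.0 + 5.3) / 7 = 2.3714
deviations (xᵢ − x̄): 1.5286, 0.6286, 6.6286, -1.2714, 3.9286, -14.3714, 2.9286
Σ(xᵢ − x̄)² = 278.8343 ⇒ m₂ = 278.8343/7 = 39.83347
Σ(xᵢ − x̄)³ = -2589.4858 ⇒ m₃ = -2589.4858/7 = -369.92654
m₂^(3/2) = 39.83347^(1.5) = 251.40401
g₁ = m₃ / m₂^(3/2) = -369.92654 / 251.40401 ≈ -1.4714

-1.4714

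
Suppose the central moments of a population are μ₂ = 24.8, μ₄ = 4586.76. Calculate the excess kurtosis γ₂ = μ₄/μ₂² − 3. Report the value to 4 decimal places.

4.4577

μ₂² = 24.8² = 615.04000
μ₄/μ₂² = 4586.76 / 615.04000 = 7.45766
γ₂ = 7.45766 − 3 ≈ 4.4577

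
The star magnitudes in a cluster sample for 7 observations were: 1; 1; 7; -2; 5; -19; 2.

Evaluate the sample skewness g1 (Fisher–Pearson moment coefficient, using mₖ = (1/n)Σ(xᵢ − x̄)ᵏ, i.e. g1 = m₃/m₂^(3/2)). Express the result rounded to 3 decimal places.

x̄ = (1 + 1 + 7 - 2 + 5 - 19 + 2) / 7 = -0.7143
deviations (xᵢ − x̄): 1.7143, 1.7143, 7.7143, -1.2857, 5.7143, -18.2857, 2.7143
Σ(xᵢ − x̄)² = 441.4286 ⇒ m₂ = 441.4286/7 = 63.06122
Σ(xᵢ − x̄)³ = -5440.5306 ⇒ m₃ = -5440.5306/7 = -777.21866
m₂^(3/2) = 63.06122^(1.5) = 500.77611
g1 = m₃ / m₂^(3/2) = -777.21866 / 500.77611 ≈ -1.552

-1.552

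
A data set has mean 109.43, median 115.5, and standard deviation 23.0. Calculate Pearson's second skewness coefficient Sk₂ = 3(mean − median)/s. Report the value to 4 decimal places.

Sk₂ = 3(109.43 − 115.5) / 23.0 = 3 × -6.0700 / 23.0
    = -18.2100 / 23.0 ≈ -0.7917

-0.7917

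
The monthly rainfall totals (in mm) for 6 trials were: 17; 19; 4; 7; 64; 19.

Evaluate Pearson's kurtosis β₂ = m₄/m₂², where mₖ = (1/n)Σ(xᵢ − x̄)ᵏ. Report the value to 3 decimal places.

3.630

x̄ = 21.6667
Σ(xᵢ − x̄)² = 2355.3333 ⇒ m₂ = 392.55556
Σ(xᵢ − x̄)⁴ = 3355923.7778 ⇒ m₄ = 559320.62963
m₂² = 154099.86420
β₂ = m₄/m₂² = 559320.62963 / 154099.86420 ≈ 3.630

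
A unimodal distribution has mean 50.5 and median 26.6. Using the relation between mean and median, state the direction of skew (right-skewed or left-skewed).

right-skewed

mean − median = 50.5 − 26.6 = 23.9
mean > median ⇒ the longer tail is on the right ⇒ right-skewed (positively skewed).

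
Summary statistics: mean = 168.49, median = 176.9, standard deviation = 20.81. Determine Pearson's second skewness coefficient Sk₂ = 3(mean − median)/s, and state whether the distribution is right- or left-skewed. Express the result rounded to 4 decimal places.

-1.2124, left-skewed

Sk₂ = 3(168.49 − 176.9) / 20.81 = 3 × -8.4100 / 20.81
    = -25.2300 / 20.81 ≈ -1.2124
Sk₂ < 0 ⇒ mean < median ⇒ left-skewed (negative skew).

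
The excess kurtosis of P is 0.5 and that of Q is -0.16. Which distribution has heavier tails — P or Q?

Higher excess kurtosis ⇒ heavier tails relative to the normal distribution.
0.5 vs -0.16: the larger is 0.5, so P has heavier tails. (P is leptokurtic — heavier-than-normal tails; the other is platykurtic.)

P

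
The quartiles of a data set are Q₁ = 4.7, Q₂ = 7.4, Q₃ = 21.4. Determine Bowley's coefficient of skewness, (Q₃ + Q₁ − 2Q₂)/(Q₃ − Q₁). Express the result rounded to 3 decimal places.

numerator: Q₃ + Q₁ − 2Q₂ = 21.4 + 4.7 − 2×7.4 = 11.3000
denominator: Q₃ − Q₁ = 21.4 − 4.7 = 16.7000
Bowley skewness = 11.3000 / 16.7000 ≈ 0.677

0.677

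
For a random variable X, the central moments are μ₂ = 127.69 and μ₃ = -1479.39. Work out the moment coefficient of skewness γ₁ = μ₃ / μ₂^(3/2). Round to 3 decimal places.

σ = √μ₂ = √127.69 = 11.30000
σ³ = μ₂^(3/2) = 1442.89700
γ₁ = μ₃/σ³ = -1479.39 / 1442.89700 ≈ -1.025

-1.025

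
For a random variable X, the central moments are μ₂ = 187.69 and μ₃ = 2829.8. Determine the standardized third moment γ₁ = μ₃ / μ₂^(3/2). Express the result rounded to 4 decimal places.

σ = √μ₂ = √187.69 = 13.70000
σ³ = μ₂^(3/2) = 2571.35300
γ₁ = μ₃/σ³ = 2829.8 / 2571.35300 ≈ 1.1005

1.1005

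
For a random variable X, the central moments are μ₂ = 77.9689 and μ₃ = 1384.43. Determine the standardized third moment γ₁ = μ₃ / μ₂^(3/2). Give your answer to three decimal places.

σ = √μ₂ = √77.9689 = 8.83000
σ³ = μ₂^(3/2) = 688.46539
γ₁ = μ₃/σ³ = 1384.43 / 688.46539 ≈ 2.011

2.011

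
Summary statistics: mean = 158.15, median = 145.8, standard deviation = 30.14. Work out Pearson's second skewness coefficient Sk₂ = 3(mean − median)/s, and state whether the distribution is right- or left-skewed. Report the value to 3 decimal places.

1.229, right-skewed

Sk₂ = 3(158.15 − 145.8) / 30.14 = 3 × 12.3500 / 30.14
    = 37.0500 / 30.14 ≈ 1.229
Sk₂ > 0 ⇒ mean > median ⇒ right-skewed (positive skew).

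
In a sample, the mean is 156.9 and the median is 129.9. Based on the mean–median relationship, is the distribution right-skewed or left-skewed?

mean − median = 156.9 − 129.9 = 27.0
mean > median ⇒ the longer tail is on the right ⇒ right-skewed (positively skewed).

right-skewed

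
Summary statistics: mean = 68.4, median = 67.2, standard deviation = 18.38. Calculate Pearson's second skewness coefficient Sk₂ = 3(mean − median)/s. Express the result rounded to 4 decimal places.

Sk₂ = 3(68.4 − 67.2) / 18.38 = 3 × 1.2000 / 18.38
    = 3.6000 / 18.38 ≈ 0.1959

0.1959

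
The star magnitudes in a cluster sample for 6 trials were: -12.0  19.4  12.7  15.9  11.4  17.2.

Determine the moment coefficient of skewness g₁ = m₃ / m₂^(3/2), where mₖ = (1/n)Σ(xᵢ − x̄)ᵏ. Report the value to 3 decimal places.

x̄ = (-12.0 + 19.4 + 12.7 + 15.9 + 11.4 + 17.2) / 6 = 10.7667
deviations (xᵢ − x̄): -22.7667, 8.6333, 1.9333, 5.1333, 0.6333, 6.4333
Σ(xᵢ − x̄)² = 664.7333 ⇒ m₂ = 664.7333/6 = 110.78889
Σ(xᵢ − x̄)³ = -10747.9524 ⇒ m₃ = -10747.9524/6 = -1791.32541
m₂^(3/2) = 110.78889^(1.5) = 1166.12286
g₁ = m₃ / m₂^(3/2) = -1791.32541 / 1166.12286 ≈ -1.536

-1.536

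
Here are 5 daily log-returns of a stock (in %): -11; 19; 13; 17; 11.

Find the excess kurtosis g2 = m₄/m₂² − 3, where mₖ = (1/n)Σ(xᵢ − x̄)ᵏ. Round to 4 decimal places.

-0.0780

x̄ = 9.8000
Σ(xᵢ − x̄)² = 580.8000 ⇒ m₂ = 116.16000
Σ(xᵢ − x̄)⁴ = 197135.6160 ⇒ m₄ = 39427.12320
m₂² = 13493.14560
g2 = m₄/m₂² − 3 = 2.92201 − 3 ≈ -0.0780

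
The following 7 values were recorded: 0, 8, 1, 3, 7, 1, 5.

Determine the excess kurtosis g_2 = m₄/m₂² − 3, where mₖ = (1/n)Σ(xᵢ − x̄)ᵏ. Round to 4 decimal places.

x̄ = 3.5714
Σ(xᵢ − x̄)² = 59.7143 ⇒ m₂ = 8.53061
Σ(xᵢ − x̄)⁴ = 777.2303 ⇒ m₄ = 111.03290
m₂² = 72.77135
g_2 = m₄/m₂² − 3 = 1.52578 − 3 ≈ -1.4742

-1.4742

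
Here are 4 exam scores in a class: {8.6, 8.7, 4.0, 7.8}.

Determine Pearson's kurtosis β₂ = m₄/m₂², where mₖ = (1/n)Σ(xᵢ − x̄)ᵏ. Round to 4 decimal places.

2.2375

x̄ = 7.2750
Σ(xᵢ − x̄)² = 14.7875 ⇒ m₂ = 3.69687
Σ(xᵢ − x̄)⁴ = 122.3207 ⇒ m₄ = 30.58016
m₂² = 13.66688
β₂ = m₄/m₂² = 30.58016 / 13.66688 ≈ 2.2375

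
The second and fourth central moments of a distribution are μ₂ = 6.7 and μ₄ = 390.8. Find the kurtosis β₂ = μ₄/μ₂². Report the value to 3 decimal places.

8.706

μ₂² = 6.7² = 44.89000
μ₄/μ₂² = 390.8 / 44.89000 = 8.70573
β₂ ≈ 8.706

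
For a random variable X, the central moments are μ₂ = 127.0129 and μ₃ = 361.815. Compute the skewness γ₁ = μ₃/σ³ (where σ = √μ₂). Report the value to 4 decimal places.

σ = √μ₂ = √127.0129 = 11.27000
σ³ = μ₂^(3/2) = 1431.43538
γ₁ = μ₃/σ³ = 361.815 / 1431.43538 ≈ 0.2528

0.2528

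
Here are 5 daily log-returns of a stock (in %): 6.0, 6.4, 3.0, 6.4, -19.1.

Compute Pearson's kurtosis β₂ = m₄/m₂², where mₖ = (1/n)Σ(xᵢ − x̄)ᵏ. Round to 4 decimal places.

3.1633

x̄ = 0.5400
Σ(xᵢ − x̄)² = 490.2720 ⇒ m₂ = 98.05440
Σ(xᵢ − x̄)⁴ = 152071.0939 ⇒ m₄ = 30414.21879
m₂² = 9614.66536
β₂ = m₄/m₂² = 30414.21879 / 9614.66536 ≈ 3.1633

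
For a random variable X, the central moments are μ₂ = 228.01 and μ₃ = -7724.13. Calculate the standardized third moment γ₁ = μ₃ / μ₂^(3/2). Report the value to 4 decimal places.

σ = √μ₂ = √228.01 = 15.10000
σ³ = μ₂^(3/2) = 3442.95100
γ₁ = μ₃/σ³ = -7724.13 / 3442.95100 ≈ -2.2435

-2.2435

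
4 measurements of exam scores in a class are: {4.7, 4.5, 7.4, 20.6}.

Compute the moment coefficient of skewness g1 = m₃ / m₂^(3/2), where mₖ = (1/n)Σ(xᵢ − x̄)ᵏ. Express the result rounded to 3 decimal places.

1.056

x̄ = (4.7 + 4.5 + 7.4 + 20.6) / 4 = 9.3000
deviations (xᵢ − x̄): -4.6000, -4.8000, -1.9000, 11.3000
Σ(xᵢ − x̄)² = 175.5000 ⇒ m₂ = 175.5000/4 = 43.87500
Σ(xᵢ − x̄)³ = 1228.1100 ⇒ m₃ = 1228.1100/4 = 307.02750
m₂^(3/2) = 43.87500^(1.5) = 290.62013
g1 = m₃ / m₂^(3/2) = 307.02750 / 290.62013 ≈ 1.056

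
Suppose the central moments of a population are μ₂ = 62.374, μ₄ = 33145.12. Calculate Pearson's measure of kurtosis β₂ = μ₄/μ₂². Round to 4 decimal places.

8.5195

μ₂² = 62.374² = 3890.51588
μ₄/μ₂² = 33145.12 / 3890.51588 = 8.51947
β₂ ≈ 8.5195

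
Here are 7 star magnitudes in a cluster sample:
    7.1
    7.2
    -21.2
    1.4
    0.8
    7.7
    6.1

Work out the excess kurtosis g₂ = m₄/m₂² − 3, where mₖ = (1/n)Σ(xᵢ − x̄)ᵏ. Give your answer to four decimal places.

x̄ = 1.3000
Σ(xᵢ − x̄)² = 638.9600 ⇒ m₂ = 91.28000
Σ(xᵢ − x̄)⁴ = 260841.0740 ⇒ m₄ = 37263.01057
m₂² = 8332.03840
g₂ = m₄/m₂² − 3 = 4.47226 − 3 ≈ 1.4723

1.4723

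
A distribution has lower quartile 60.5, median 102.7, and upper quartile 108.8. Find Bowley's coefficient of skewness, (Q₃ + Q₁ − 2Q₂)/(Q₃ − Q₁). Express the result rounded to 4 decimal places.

-0.7474

numerator: Q₃ + Q₁ − 2Q₂ = 108.8 + 60.5 − 2×102.7 = -36.1000
denominator: Q₃ − Q₁ = 108.8 − 60.5 = 48.3000
Bowley skewness = -36.1000 / 48.3000 ≈ -0.7474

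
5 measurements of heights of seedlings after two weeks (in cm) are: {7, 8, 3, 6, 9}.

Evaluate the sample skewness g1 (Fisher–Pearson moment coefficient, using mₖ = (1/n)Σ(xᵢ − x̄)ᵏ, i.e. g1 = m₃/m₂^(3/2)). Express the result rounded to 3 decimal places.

x̄ = (7 + 8 + 3 + 6 + 9) / 5 = 6.6000
deviations (xᵢ − x̄): 0.4000, 1.4000, -3.6000, -0.6000, 2.4000
Σ(xᵢ − x̄)² = 21.2000 ⇒ m₂ = 21.2000/5 = 4.24000
Σ(xᵢ − x̄)³ = -30.2400 ⇒ m₃ = -30.2400/5 = -6.04800
m₂^(3/2) = 4.24000^(1.5) = 8.73069
g1 = m₃ / m₂^(3/2) = -6.04800 / 8.73069 ≈ -0.693

-0.693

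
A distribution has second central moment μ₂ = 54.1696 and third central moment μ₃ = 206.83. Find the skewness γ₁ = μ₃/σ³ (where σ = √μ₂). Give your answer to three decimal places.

σ = √μ₂ = √54.1696 = 7.36000
σ³ = μ₂^(3/2) = 398.68826
γ₁ = μ₃/σ³ = 206.83 / 398.68826 ≈ 0.519

0.519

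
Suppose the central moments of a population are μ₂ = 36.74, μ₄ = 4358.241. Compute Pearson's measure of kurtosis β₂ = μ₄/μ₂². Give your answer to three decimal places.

3.229

μ₂² = 36.74² = 1349.82760
μ₄/μ₂² = 4358.241 / 1349.82760 = 3.22874
β₂ ≈ 3.229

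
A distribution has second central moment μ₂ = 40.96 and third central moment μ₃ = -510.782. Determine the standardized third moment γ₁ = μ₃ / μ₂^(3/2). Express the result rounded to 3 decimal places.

-1.948

σ = √μ₂ = √40.96 = 6.40000
σ³ = μ₂^(3/2) = 262.14400
γ₁ = μ₃/σ³ = -510.782 / 262.14400 ≈ -1.948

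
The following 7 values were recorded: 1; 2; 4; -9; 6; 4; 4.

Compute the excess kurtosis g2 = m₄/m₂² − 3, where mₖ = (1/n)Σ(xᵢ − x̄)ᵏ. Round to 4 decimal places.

1.2628

x̄ = 1.7143
Σ(xᵢ − x̄)² = 149.4286 ⇒ m₂ = 21.34694
Σ(xᵢ − x̄)⁴ = 13597.6152 ⇒ m₄ = 1942.51645
m₂² = 455.69180
g2 = m₄/m₂² − 3 = 4.26279 − 3 ≈ 1.2628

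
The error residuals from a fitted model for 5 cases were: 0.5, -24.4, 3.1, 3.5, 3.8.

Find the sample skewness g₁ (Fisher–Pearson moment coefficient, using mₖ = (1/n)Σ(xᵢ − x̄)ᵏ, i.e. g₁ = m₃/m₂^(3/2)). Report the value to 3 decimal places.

-1.458

x̄ = (0.5 - 24.4 + 3.1 + 3.5 + 3.8) / 5 = -2.7000
deviations (xᵢ − x̄): 3.2000, -21.7000, 5.8000, 6.2000, 6.5000
Σ(xᵢ − x̄)² = 595.4600 ⇒ m₂ = 595.4600/5 = 119.09200
Σ(xᵢ − x̄)³ = -9477.4800 ⇒ m₃ = -9477.4800/5 = -1895.49600
m₂^(3/2) = 119.09200^(1.5) = 1299.64243
g₁ = m₃ / m₂^(3/2) = -1895.49600 / 1299.64243 ≈ -1.458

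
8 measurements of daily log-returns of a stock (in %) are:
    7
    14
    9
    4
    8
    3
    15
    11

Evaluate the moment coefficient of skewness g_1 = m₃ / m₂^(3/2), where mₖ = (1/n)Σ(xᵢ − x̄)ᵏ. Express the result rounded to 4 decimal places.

x̄ = (7 + 14 + 9 + 4 + 8 + 3 + 15 + 11) / 8 = 8.8750
deviations (xᵢ − x̄): -1.8750, 5.1250, 0.1250, -4.8750, -0.8750, -5.8750, 6.1250, 2.1250
Σ(xᵢ − x̄)² = 130.8750 ⇒ m₂ = 130.8750/8 = 16.35938
Σ(xᵢ − x̄)³ = 48.0938 ⇒ m₃ = 48.0938/8 = 6.01172
m₂^(3/2) = 16.35938^(1.5) = 66.16831
g_1 = m₃ / m₂^(3/2) = 6.01172 / 66.16831 ≈ 0.0909

0.0909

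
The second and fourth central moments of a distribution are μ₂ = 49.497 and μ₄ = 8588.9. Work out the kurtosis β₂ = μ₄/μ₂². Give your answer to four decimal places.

3.5057

μ₂² = 49.497² = 2449.95301
μ₄/μ₂² = 8588.9 / 2449.95301 = 3.50574
β₂ ≈ 3.5057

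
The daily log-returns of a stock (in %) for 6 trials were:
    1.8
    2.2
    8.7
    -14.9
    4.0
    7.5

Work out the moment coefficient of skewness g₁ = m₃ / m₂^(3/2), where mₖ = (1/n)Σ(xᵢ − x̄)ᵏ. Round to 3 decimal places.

x̄ = (1.8 + 2.2 + 8.7 - 14.9 + 4.0 + 7.5) / 6 = 1.5500
deviations (xᵢ − x̄): 0.2500, 0.6500, 7.1500, -16.4500, 2.4500, 5.9500
Σ(xᵢ − x̄)² = 363.6150 ⇒ m₂ = 363.6150/6 = 60.60250
Σ(xᵢ − x̄)³ = -3860.2440 ⇒ m₃ = -3860.2440/6 = -643.37400
m₂^(3/2) = 60.60250^(1.5) = 471.77596
g₁ = m₃ / m₂^(3/2) = -643.37400 / 471.77596 ≈ -1.364

-1.364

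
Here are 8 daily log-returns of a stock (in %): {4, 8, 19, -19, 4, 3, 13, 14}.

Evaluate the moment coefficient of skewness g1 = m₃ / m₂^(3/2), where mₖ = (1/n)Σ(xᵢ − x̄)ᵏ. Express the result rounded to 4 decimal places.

x̄ = (4 + 8 + 19 - 19 + 4 + 3 + 13 + 14) / 8 = 5.7500
deviations (xᵢ − x̄): -1.7500, 2.2500, 13.2500, -24.7500, -1.7500, -2.7500, 7.2500, 8.2500
Σ(xᵢ − x̄)² = 927.5000 ⇒ m₂ = 927.5000/8 = 115.93750
Σ(xᵢ − x̄)³ = -11912.2500 ⇒ m₃ = -11912.2500/8 = -1489.03125
m₂^(3/2) = 115.93750^(1.5) = 1248.34865
g1 = m₃ / m₂^(3/2) = -1489.03125 / 1248.34865 ≈ -1.1928

-1.1928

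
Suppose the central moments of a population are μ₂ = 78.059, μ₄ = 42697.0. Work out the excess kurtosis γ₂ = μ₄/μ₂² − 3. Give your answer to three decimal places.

4.007

μ₂² = 78.059² = 6093.20748
μ₄/μ₂² = 42697.0 / 6093.20748 = 7.00731
γ₂ = 7.00731 − 3 ≈ 4.007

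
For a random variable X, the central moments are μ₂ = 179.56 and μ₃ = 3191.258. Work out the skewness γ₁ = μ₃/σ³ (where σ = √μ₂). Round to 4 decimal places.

1.3263

σ = √μ₂ = √179.56 = 13.40000
σ³ = μ₂^(3/2) = 2406.10400
γ₁ = μ₃/σ³ = 3191.258 / 2406.10400 ≈ 1.3263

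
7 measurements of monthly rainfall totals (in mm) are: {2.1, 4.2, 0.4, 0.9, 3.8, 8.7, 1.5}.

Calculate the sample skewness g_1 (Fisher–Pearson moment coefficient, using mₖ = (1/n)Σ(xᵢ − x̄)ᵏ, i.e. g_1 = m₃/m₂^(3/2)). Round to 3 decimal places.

x̄ = (2.1 + 4.2 + 0.4 + 0.9 + 3.8 + 8.7 + 1.5) / 7 = 3.0857
deviations (xᵢ − x̄): -0.9857, 1.1143, -2.6857, -2.1857, 0.7143, 5.6143, -1.5857
Σ(xᵢ − x̄)² = 48.7486 ⇒ m₂ = 48.7486/7 = 6.96408
Σ(xᵢ − x̄)³ = 143.9522 ⇒ m₃ = 143.9522/7 = 20.56461
m₂^(3/2) = 6.96408^(1.5) = 18.37790
g_1 = m₃ / m₂^(3/2) = 20.56461 / 18.37790 ≈ 1.119

1.119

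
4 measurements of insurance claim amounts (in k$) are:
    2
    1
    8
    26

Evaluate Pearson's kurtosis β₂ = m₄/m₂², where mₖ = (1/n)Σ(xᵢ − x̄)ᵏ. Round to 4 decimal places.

x̄ = 9.2500
Σ(xᵢ − x̄)² = 402.7500 ⇒ m₂ = 100.68750
Σ(xᵢ − x̄)⁴ = 86113.0781 ⇒ m₄ = 21528.26953
m₂² = 10137.97266
β₂ = m₄/m₂² = 21528.26953 / 10137.97266 ≈ 2.1235

2.1235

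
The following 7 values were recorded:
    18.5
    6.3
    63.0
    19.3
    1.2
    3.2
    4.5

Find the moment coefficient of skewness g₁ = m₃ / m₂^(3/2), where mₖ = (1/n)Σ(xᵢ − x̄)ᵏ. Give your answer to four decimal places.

x̄ = (18.5 + 6.3 + 63.0 + 19.3 + 1.2 + 3.2 + 4.5) / 7 = 16.5714
deviations (xᵢ − x̄): 1.9286, -10.2714, 46.4286, 2.7286, -15.3714, -13.3714, -12.0714
Σ(xᵢ − x̄)² = 2833.0743 ⇒ m₂ = 2833.0743/7 = 404.72490
Σ(xᵢ − x̄)³ = 91244.0651 ⇒ m₃ = 91244.0651/7 = 13034.86644
m₂^(3/2) = 404.72490^(1.5) = 8142.16471
g₁ = m₃ / m₂^(3/2) = 13034.86644 / 8142.16471 ≈ 1.6009

1.6009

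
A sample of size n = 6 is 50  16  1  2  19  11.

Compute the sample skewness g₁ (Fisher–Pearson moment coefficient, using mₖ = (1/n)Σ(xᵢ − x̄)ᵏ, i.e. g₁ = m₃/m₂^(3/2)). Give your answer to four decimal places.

x̄ = (50 + 16 + 1 + 2 + 19 + 11) / 6 = 16.5000
deviations (xᵢ − x̄): 33.5000, -0.5000, -15.5000, -14.5000, 2.5000, -5.5000
Σ(xᵢ − x̄)² = 1609.5000 ⇒ m₂ = 1609.5000/6 = 268.25000
Σ(xᵢ − x̄)³ = 30672.0000 ⇒ m₃ = 30672.0000/6 = 5112.00000
m₂^(3/2) = 268.25000^(1.5) = 4393.48953
g₁ = m₃ / m₂^(3/2) = 5112.00000 / 4393.48953 ≈ 1.1635

1.1635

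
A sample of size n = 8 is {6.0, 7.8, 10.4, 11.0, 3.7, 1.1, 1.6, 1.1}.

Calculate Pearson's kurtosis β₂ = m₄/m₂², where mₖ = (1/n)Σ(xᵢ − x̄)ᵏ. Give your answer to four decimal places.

1.5076

x̄ = 5.3375
Σ(xᵢ − x̄)² = 116.7588 ⇒ m₂ = 14.59484
Σ(xᵢ − x̄)⁴ = 2569.0838 ⇒ m₄ = 321.13548
m₂² = 213.00946
β₂ = m₄/m₂² = 321.13548 / 213.00946 ≈ 1.5076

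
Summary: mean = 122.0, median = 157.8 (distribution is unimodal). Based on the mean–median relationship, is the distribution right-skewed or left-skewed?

mean − median = 122.0 − 157.8 = -35.8
mean < median ⇒ the longer tail is on the left ⇒ left-skewed (negatively skewed).

left-skewed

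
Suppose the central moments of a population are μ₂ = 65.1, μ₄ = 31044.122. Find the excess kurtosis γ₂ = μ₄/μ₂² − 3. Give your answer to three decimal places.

4.325

μ₂² = 65.1² = 4238.01000
μ₄/μ₂² = 31044.122 / 4238.01000 = 7.32516
γ₂ = 7.32516 − 3 ≈ 4.325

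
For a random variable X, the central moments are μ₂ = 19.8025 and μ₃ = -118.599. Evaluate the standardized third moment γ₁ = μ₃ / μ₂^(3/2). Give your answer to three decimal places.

σ = √μ₂ = √19.8025 = 4.45000
σ³ = μ₂^(3/2) = 88.12113
γ₁ = μ₃/σ³ = -118.599 / 88.12113 ≈ -1.346

-1.346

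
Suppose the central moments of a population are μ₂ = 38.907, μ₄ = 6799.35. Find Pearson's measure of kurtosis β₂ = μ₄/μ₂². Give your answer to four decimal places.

μ₂² = 38.907² = 1513.75465
μ₄/μ₂² = 6799.35 / 1513.75465 = 4.49171
β₂ ≈ 4.4917

4.4917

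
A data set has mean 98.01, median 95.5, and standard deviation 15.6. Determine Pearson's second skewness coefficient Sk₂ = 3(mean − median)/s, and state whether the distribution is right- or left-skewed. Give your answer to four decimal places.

Sk₂ = 3(98.01 − 95.5) / 15.6 = 3 × 2.5100 / 15.6
    = 7.5300 / 15.6 ≈ 0.4827
Sk₂ > 0 ⇒ mean > median ⇒ right-skewed (positive skew).

0.4827, right-skewed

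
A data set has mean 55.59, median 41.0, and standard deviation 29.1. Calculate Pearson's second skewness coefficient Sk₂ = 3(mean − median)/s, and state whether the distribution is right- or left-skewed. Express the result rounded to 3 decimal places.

Sk₂ = 3(55.59 − 41.0) / 29.1 = 3 × 14.5900 / 29.1
    = 43.7700 / 29.1 ≈ 1.504
Sk₂ > 0 ⇒ mean > median ⇒ right-skewed (positive skew).

1.504, right-skewed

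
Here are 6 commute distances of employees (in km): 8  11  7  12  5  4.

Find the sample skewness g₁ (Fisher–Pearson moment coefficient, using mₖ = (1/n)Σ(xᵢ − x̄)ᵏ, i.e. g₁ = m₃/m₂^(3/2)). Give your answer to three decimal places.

0.165

x̄ = (8 + 11 + 7 + 12 + 5 + 4) / 6 = 7.8333
deviations (xᵢ − x̄): 0.1667, 3.1667, -0.8333, 4.1667, -2.8333, -3.8333
Σ(xᵢ − x̄)² = 50.8333 ⇒ m₂ = 50.8333/6 = 8.47222
Σ(xᵢ − x̄)³ = 24.4444 ⇒ m₃ = 24.4444/6 = 4.07407
m₂^(3/2) = 8.47222^(1.5) = 24.66017
g₁ = m₃ / m₂^(3/2) = 4.07407 / 24.66017 ≈ 0.165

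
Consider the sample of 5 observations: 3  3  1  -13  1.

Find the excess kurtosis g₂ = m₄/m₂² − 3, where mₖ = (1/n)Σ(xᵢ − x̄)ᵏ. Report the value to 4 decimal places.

x̄ = -1.0000
Σ(xᵢ − x̄)² = 184.0000 ⇒ m₂ = 36.80000
Σ(xᵢ − x̄)⁴ = 21280.0000 ⇒ m₄ = 4256.00000
m₂² = 1354.24000
g₂ = m₄/m₂² − 3 = 3.14272 − 3 ≈ 0.1427

0.1427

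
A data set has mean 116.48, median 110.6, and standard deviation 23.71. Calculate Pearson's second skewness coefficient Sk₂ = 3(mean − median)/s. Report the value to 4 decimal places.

0.7440

Sk₂ = 3(116.48 − 110.6) / 23.71 = 3 × 5.8800 / 23.71
    = 17.6400 / 23.71 ≈ 0.7440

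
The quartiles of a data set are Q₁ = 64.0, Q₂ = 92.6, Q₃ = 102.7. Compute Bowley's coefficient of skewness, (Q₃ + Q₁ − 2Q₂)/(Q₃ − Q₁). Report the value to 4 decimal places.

-0.4780

numerator: Q₃ + Q₁ − 2Q₂ = 102.7 + 64.0 − 2×92.6 = -18.5000
denominator: Q₃ − Q₁ = 102.7 − 64.0 = 38.7000
Bowley skewness = -18.5000 / 38.7000 ≈ -0.4780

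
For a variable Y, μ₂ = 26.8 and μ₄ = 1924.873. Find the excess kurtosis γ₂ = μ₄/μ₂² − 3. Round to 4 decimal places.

-0.3200

μ₂² = 26.8² = 718.24000
μ₄/μ₂² = 1924.873 / 718.24000 = 2.67999
γ₂ = 2.67999 − 3 ≈ -0.3200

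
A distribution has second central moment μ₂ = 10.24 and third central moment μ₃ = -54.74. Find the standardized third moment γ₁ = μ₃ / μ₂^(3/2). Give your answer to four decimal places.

σ = √μ₂ = √10.24 = 3.20000
σ³ = μ₂^(3/2) = 32.76800
γ₁ = μ₃/σ³ = -54.74 / 32.76800 ≈ -1.6705

-1.6705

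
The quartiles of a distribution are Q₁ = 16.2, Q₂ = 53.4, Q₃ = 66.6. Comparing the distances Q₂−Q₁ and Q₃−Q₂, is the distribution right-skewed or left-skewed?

Q₂ − Q₁ = 37.2;  Q₃ − Q₂ = 13.2
Q₂ − Q₁ > Q₃ − Q₂ ⇒ the lower half is more spread out ⇒ left-skewed.

left-skewed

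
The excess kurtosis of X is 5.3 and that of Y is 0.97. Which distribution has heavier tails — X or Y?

Higher excess kurtosis ⇒ heavier tails relative to the normal distribution.
5.3 vs 0.97: the larger is 5.3, so X has heavier tails.

X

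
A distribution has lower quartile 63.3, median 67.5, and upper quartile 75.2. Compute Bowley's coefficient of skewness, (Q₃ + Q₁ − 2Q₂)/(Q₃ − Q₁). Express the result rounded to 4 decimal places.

numerator: Q₃ + Q₁ − 2Q₂ = 75.2 + 63.3 − 2×67.5 = 3.5000
denominator: Q₃ − Q₁ = 75.2 − 63.3 = 11.9000
Bowley skewness = 3.5000 / 11.9000 ≈ 0.2941

0.2941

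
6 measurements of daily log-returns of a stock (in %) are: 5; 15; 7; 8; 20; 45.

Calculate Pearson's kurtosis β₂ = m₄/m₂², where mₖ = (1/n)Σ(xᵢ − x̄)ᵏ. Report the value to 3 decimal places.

x̄ = 16.6667
Σ(xᵢ − x̄)² = 1121.3333 ⇒ m₂ = 186.88889
Σ(xᵢ − x̄)⁴ = 677483.1111 ⇒ m₄ = 112913.85185
m₂² = 34927.45679
β₂ = m₄/m₂² = 112913.85185 / 34927.45679 ≈ 3.233

3.233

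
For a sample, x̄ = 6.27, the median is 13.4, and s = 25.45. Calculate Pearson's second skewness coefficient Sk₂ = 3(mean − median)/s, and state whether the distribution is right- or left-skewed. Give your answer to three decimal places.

Sk₂ = 3(6.27 − 13.4) / 25.45 = 3 × -7.1300 / 25.45
    = -21.3900 / 25.45 ≈ -0.840
Sk₂ < 0 ⇒ mean < median ⇒ left-skewed (negative skew).

-0.840, left-skewed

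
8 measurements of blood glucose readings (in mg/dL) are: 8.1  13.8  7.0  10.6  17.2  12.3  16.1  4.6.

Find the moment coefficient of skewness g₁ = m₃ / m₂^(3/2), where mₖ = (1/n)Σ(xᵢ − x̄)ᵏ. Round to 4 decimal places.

-0.0763

x̄ = (8.1 + 13.8 + 7.0 + 10.6 + 17.2 + 12.3 + 16.1 + 4.6) / 8 = 11.2125
deviations (xᵢ − x̄): -3.1125, 2.5875, -4.2125, -0.6125, 5.9875, 1.0875, 4.8875, -6.6125
Σ(xᵢ − x̄)² = 139.1488 ⇒ m₂ = 139.1488/8 = 17.39359
Σ(xᵢ − x̄)³ = -44.2531 ⇒ m₃ = -44.2531/8 = -5.53164
m₂^(3/2) = 17.39359^(1.5) = 72.54107
g₁ = m₃ / m₂^(3/2) = -5.53164 / 72.54107 ≈ -0.0763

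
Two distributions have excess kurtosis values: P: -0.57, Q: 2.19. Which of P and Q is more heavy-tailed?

Q

Higher excess kurtosis ⇒ heavier tails relative to the normal distribution.
-0.57 vs 2.19: the larger is 2.19, so Q has heavier tails. (Q is leptokurtic — heavier-than-normal tails; the other is platykurtic.)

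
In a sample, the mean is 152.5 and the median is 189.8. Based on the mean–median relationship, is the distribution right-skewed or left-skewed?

left-skewed

mean − median = 152.5 − 189.8 = -37.3
mean < median ⇒ the longer tail is on the left ⇒ left-skewed (negatively skewed).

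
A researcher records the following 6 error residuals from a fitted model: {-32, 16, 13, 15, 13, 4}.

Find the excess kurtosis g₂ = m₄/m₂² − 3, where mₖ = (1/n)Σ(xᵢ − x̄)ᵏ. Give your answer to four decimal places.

x̄ = 4.8333
Σ(xᵢ − x̄)² = 1718.8333 ⇒ m₂ = 286.47222
Σ(xᵢ − x̄)⁴ = 1875748.8194 ⇒ m₄ = 312624.80324
m₂² = 82066.33410
g₂ = m₄/m₂² − 3 = 3.80942 − 3 ≈ 0.8094

0.8094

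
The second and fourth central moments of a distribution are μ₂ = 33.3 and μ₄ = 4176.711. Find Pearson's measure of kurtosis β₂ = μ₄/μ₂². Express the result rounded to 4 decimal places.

3.7666

μ₂² = 33.3² = 1108.89000
μ₄/μ₂² = 4176.711 / 1108.89000 = 3.76657
β₂ ≈ 3.7666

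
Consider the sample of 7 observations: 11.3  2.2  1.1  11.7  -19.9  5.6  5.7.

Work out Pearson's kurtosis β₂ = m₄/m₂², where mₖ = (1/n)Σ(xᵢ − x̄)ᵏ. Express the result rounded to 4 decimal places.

3.9633

x̄ = 2.5286
Σ(xᵢ − x̄)² = 685.7343 ⇒ m₂ = 97.96204
Σ(xᵢ − x̄)⁴ = 266239.1962 ⇒ m₄ = 38034.17088
m₂² = 9596.56144
β₂ = m₄/m₂² = 38034.17088 / 9596.56144 ≈ 3.9633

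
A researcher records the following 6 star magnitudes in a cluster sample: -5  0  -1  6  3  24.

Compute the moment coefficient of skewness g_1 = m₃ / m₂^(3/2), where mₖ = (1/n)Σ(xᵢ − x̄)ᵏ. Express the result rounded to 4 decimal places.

1.2810

x̄ = (-5 + 0 - 1 + 6 + 3 + 24) / 6 = 4.5000
deviations (xᵢ − x̄): -9.5000, -4.5000, -5.5000, 1.5000, -1.5000, 19.5000
Σ(xᵢ − x̄)² = 525.5000 ⇒ m₂ = 525.5000/6 = 87.58333
Σ(xᵢ − x̄)³ = 6300.0000 ⇒ m₃ = 6300.0000/6 = 1050.00000
m₂^(3/2) = 87.58333^(1.5) = 819.65710
g_1 = m₃ / m₂^(3/2) = 1050.00000 / 819.65710 ≈ 1.2810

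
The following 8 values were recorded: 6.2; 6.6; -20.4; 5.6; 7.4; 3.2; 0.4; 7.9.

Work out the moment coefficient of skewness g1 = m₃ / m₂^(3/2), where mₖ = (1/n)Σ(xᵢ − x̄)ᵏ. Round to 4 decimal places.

x̄ = (6.2 + 6.6 - 20.4 + 5.6 + 7.4 + 3.2 + 0.4 + 7.9) / 8 = 2.1125
deviations (xᵢ − x̄): 4.0875, 4.4875, -22.5125, 3.4875, 5.2875, 1.0875, -1.7125, 5.7875
Σ(xᵢ − x̄)² = 621.3888 ⇒ m₂ = 621.3888/8 = 77.67359
Σ(xᵢ − x̄)³ = -10870.5991 ⇒ m₃ = -10870.5991/8 = -1358.82489
m₂^(3/2) = 77.67359^(1.5) = 684.55776
g1 = m₃ / m₂^(3/2) = -1358.82489 / 684.55776 ≈ -1.9850

-1.9850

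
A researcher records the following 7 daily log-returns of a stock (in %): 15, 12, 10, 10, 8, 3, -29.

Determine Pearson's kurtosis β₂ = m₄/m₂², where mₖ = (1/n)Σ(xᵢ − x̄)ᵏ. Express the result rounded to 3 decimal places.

4.624

x̄ = 4.1429
Σ(xᵢ − x̄)² = 1362.8571 ⇒ m₂ = 194.69388
Σ(xᵢ − x̄)⁴ = 1226873.3178 ⇒ m₄ = 175267.61683
m₂² = 37905.70596
β₂ = m₄/m₂² = 175267.61683 / 37905.70596 ≈ 4.624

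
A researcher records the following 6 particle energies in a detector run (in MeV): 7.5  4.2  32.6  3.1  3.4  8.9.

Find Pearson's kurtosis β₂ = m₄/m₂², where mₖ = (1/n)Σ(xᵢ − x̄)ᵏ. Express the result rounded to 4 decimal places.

3.8943

x̄ = 9.9500
Σ(xᵢ − x̄)² = 643.0150 ⇒ m₂ = 107.16917
Σ(xᵢ − x̄)⁴ = 268364.8054 ⇒ m₄ = 44727.46757
m₂² = 11485.23028
β₂ = m₄/m₂² = 44727.46757 / 11485.23028 ≈ 3.8943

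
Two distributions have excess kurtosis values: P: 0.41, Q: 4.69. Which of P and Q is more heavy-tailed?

Q

Higher excess kurtosis ⇒ heavier tails relative to the normal distribution.
0.41 vs 4.69: the larger is 4.69, so Q has heavier tails.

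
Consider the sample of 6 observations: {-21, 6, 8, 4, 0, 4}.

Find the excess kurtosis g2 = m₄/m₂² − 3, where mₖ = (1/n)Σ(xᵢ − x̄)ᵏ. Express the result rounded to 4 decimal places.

x̄ = 0.1667
Σ(xᵢ − x̄)² = 572.8333 ⇒ m₂ = 95.47222
Σ(xᵢ − x̄)⁴ = 206083.8194 ⇒ m₄ = 34347.30324
m₂² = 9114.94522
g2 = m₄/m₂² − 3 = 3.76824 − 3 ≈ 0.7682

0.7682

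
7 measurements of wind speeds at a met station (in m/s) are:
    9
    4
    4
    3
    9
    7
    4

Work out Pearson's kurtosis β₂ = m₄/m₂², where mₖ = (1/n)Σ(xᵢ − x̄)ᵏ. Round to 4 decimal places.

x̄ = 5.7143
Σ(xᵢ − x̄)² = 39.4286 ⇒ m₂ = 5.63265
Σ(xᵢ − x̄)⁴ = 316.0233 ⇒ m₄ = 45.14619
m₂² = 31.72678
β₂ = m₄/m₂² = 45.14619 / 31.72678 ≈ 1.4230

1.4230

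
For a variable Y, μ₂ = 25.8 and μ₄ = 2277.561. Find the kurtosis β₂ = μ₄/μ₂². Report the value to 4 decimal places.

3.4216

μ₂² = 25.8² = 665.64000
μ₄/μ₂² = 2277.561 / 665.64000 = 3.42161
β₂ ≈ 3.4216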